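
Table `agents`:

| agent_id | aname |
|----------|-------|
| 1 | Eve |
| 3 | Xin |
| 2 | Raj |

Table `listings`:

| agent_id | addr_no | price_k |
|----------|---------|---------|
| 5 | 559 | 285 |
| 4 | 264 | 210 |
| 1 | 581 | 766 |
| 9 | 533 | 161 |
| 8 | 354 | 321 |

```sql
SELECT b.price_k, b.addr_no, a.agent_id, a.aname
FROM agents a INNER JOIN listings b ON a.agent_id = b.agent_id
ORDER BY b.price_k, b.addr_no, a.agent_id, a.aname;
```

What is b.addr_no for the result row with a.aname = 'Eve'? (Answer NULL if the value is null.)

581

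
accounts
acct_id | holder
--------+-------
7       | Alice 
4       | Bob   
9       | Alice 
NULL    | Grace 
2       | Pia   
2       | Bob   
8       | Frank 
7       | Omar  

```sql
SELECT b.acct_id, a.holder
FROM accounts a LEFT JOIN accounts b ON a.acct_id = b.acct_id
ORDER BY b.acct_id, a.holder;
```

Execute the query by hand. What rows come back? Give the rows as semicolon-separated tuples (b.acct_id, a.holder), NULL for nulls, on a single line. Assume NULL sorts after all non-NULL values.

(2, Bob); (2, Bob); (2, Pia); (2, Pia); (4, Bob); (7, Alice); (7, Alice); (7, Omar); (7, Omar); (8, Frank); (9, Alice); (NULL, Grace)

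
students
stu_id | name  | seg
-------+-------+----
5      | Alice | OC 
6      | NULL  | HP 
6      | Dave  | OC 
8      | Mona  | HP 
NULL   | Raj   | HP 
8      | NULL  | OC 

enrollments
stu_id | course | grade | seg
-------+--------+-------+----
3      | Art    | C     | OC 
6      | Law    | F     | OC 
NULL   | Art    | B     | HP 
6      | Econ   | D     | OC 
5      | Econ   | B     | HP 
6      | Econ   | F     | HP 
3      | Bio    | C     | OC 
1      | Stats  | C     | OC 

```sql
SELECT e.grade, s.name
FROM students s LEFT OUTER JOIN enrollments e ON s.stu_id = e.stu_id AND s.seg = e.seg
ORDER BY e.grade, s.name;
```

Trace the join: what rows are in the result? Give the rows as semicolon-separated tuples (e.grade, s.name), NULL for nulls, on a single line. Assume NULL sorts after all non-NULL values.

LEFT JOIN keeps every row from `students`; unmatched rows get NULL for `enrollments`'s columns.
Matching on s.stu_id = e.stu_id AND s.seg = e.seg. A NULL in a compared column never satisfies the condition.
Matched pairs: 3; unmatched s rows kept: 4.

(D, Dave); (F, Dave); (F, NULL); (NULL, Alice); (NULL, Mona); (NULL, Raj); (NULL, NULL)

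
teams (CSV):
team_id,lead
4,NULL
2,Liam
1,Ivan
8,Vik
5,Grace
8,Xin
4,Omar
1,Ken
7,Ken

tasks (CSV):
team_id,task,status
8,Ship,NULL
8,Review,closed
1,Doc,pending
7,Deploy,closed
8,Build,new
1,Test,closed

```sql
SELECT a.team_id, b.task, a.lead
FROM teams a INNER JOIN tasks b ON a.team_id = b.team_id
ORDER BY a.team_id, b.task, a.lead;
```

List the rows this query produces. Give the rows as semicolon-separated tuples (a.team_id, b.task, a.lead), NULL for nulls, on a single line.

INNER JOIN keeps only pairs where the ON condition holds.
Matching on a.team_id = b.team_id.
- a[0] team_id=4 → no match; dropped.
- a[1] team_id=2 → no match; dropped.
- a[2] team_id=1 → 2 match(es) in b → 2 row(s).
- a[3] team_id=8 → 3 match(es) in b → 3 row(s).
- a[4] team_id=5 → no match; dropped.
- a[5] team_id=8 → 3 match(es) in b → 3 row(s).
- a[6] team_id=4 → no match; dropped.
- a[7] team_id=1 → 2 match(es) in b → 2 row(s).
- a[8] team_id=7 → 1 match(es) in b → 1 row(s).

(1, Doc, Ivan); (1, Doc, Ken); (1, Test, Ivan); (1, Test, Ken); (7, Deploy, Ken); (8, Build, Vik); (8, Build, Xin); (8, Review, Vik); (8, Review, Xin); (8, Ship, Vik); (8, Ship, Xin)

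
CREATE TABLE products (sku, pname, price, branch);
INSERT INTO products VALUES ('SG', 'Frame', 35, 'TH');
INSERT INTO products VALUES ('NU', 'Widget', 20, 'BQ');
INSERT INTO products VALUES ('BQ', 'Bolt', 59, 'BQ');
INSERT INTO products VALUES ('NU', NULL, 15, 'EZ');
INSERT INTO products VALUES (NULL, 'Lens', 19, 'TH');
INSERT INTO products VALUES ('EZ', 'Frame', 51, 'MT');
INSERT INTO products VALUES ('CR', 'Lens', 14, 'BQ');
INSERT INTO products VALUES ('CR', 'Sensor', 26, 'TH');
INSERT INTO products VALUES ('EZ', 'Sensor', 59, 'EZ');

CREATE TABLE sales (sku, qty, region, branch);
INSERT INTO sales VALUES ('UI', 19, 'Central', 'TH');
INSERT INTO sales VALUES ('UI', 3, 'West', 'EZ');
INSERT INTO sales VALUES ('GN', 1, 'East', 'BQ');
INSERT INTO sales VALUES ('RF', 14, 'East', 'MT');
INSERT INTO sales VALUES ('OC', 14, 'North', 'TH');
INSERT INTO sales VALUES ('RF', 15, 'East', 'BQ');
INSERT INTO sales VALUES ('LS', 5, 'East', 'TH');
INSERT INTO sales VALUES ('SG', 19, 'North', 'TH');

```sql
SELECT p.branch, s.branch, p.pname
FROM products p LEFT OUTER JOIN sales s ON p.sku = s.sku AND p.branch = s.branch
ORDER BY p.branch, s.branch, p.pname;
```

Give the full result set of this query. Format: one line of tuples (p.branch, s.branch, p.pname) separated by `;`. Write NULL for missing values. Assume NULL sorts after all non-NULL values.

LEFT JOIN keeps every row from `products`; unmatched rows get NULL for `sales`'s columns.
Matching on p.sku = s.sku AND p.branch = s.branch. A NULL in a compared column never satisfies the condition.
- sku=SG, branch=TH: 1 matching s row(s), so 1 row(s) emitted.
- sku=NU, branch=BQ: no s row matches, row kept with s columns NULL.
- sku=BQ, branch=BQ: no s row matches, row kept with s columns NULL.
- sku=NU, branch=EZ: no s row matches, row kept with s columns NULL.
- sku=NULL, branch=TH: no s row matches, row kept with s columns NULL.
- sku=EZ, branch=MT: no s row matches, row kept with s columns NULL.
- sku=CR, branch=BQ: no s row matches, row kept with s columns NULL.
- sku=CR, branch=TH: no s row matches, row kept with s columns NULL.
- sku=EZ, branch=EZ: no s row matches, row kept with s columns NULL.
After projecting and ordering:
p.branch | s.branch | p.pname
BQ | NULL | Bolt
BQ | NULL | Lens
BQ | NULL | Widget
EZ | NULL | Sensor
EZ | NULL | NULL
MT | NULL | Frame
TH | TH | Frame
TH | NULL | Lens
TH | NULL | Sensor

(BQ, NULL, Bolt); (BQ, NULL, Lens); (BQ, NULL, Widget); (EZ, NULL, Sensor); (EZ, NULL, NULL); (MT, NULL, Frame); (TH, TH, Frame); (TH, NULL, Lens); (TH, NULL, Sensor)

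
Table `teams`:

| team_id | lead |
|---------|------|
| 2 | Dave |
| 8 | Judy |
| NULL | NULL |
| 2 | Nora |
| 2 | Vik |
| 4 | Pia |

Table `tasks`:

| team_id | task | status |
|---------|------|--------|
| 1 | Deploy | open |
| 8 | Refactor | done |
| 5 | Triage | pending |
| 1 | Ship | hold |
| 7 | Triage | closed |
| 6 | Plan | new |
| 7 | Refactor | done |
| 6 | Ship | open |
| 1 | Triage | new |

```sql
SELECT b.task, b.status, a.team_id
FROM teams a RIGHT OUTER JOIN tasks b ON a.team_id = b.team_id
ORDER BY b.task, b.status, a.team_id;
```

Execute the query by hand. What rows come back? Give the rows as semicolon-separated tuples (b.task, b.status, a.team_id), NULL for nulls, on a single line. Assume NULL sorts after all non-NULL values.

RIGHT JOIN keeps every row from `tasks`; unmatched rows get NULL for `teams`'s columns.
Matching on a.team_id = b.team_id. A NULL in a compared column never satisfies the condition.
- a[0] team_id=2 → no match.
- a[1] team_id=8 → 1 match(es) in b → 1 row(s).
- a[2] team_id=NULL → no match.
- a[3] team_id=2 → no match.
- a[4] team_id=2 → no match.
- a[5] team_id=4 → no match.
- 8 row(s) from b found no a partner → padded with NULL.
After projecting and ordering:
b.task | b.status | a.team_id
Deploy | open | NULL
Plan | new | NULL
Refactor | done | 8
Refactor | done | NULL
Ship | hold | NULL
Ship | open | NULL
Triage | closed | NULL
Triage | new | NULL
Triage | pending | NULL

(Deploy, open, NULL); (Plan, new, NULL); (Refactor, done, 8); (Refactor, done, NULL); (Ship, hold, NULL); (Ship, open, NULL); (Triage, closed, NULL); (Triage, new, NULL); (Triage, pending, NULL)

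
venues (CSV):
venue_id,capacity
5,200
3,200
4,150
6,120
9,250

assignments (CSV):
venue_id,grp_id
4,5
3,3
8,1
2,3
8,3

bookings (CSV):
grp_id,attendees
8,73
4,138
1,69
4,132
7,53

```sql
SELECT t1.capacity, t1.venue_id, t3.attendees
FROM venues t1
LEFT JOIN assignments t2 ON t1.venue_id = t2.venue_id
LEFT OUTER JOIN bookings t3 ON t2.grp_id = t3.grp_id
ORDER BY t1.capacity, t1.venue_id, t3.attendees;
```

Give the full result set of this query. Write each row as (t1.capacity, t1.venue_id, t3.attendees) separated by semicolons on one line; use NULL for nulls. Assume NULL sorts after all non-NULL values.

(120, 6, NULL); (150, 4, NULL); (200, 3, NULL); (200, 5, NULL); (250, 9, NULL)

Joins associate left-to-right: venues LEFT JOIN assignments on venue_id gives 5 intermediate row(s).
Then LEFT JOIN `bookings t3` on grp_id: each of those 5 rows is kept; rows whose t2.grp_id has no match in t3 get NULL for t3's columns.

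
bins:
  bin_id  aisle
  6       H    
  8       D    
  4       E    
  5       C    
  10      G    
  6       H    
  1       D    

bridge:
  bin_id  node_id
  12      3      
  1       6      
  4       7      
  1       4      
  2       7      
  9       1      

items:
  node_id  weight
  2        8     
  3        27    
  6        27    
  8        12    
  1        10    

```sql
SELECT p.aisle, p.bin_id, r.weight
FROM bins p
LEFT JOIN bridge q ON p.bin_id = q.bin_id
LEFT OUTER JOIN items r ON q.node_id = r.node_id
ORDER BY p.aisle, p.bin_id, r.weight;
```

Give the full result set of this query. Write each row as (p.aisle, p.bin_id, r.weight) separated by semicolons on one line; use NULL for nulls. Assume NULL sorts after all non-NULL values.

(C, 5, NULL); (D, 1, 27); (D, 1, NULL); (D, 8, NULL); (E, 4, NULL); (G, 10, NULL); (H, 6, NULL); (H, 6, NULL)

Evaluate left to right. First `bins p LEFT JOIN bridge q` on bin_id: 8 row(s).
Then LEFT JOIN `items r` on node_id: each of those 8 rows is kept; rows whose q.node_id has no match in r get NULL for r's columns.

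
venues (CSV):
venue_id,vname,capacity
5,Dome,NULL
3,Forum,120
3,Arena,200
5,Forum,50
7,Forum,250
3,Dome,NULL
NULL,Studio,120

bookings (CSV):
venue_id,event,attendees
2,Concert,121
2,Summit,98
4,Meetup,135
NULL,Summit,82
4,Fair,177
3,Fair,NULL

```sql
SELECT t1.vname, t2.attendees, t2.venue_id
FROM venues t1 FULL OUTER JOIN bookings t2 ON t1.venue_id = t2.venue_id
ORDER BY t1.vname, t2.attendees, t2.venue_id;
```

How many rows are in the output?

12

FULL OUTER JOIN keeps every row from both sides; unmatched rows get NULL for the other side's columns.
Matching on t1.venue_id = t2.venue_id. A NULL in a compared column never satisfies the condition.
Matched pairs: 3; unmatched t1 rows kept: 4; unmatched t2 rows kept: 5.
Total: 3 matched + 9 padded = 12 rows.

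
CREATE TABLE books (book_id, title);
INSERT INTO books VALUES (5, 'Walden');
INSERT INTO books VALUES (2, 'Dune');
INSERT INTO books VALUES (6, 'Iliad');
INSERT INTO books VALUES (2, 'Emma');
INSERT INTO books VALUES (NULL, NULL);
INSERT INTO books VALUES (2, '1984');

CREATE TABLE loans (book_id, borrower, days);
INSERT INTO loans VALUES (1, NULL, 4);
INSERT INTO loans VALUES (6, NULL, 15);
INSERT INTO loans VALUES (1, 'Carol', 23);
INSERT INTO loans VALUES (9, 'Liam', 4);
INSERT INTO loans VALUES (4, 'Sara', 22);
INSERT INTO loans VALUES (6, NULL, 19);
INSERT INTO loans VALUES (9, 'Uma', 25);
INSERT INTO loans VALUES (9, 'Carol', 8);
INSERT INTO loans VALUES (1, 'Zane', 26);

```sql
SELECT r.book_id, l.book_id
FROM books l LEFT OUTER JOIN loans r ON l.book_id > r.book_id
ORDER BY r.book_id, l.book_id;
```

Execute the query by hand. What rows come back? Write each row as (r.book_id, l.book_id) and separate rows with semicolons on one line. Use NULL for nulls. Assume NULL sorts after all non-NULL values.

(1, 2); (1, 2); (1, 2); (1, 2); (1, 2); (1, 2); (1, 2); (1, 2); (1, 2); (1, 5); (1, 5); (1, 5); (1, 6); (1, 6); (1, 6); (4, 5); (4, 6); (NULL, NULL)

LEFT JOIN keeps every row from `books`; unmatched rows get NULL for `loans`'s columns.
Matching on l.book_id > r.book_id. A NULL in a compared column never satisfies the condition.
Matched pairs: 17; unmatched l rows kept: 1.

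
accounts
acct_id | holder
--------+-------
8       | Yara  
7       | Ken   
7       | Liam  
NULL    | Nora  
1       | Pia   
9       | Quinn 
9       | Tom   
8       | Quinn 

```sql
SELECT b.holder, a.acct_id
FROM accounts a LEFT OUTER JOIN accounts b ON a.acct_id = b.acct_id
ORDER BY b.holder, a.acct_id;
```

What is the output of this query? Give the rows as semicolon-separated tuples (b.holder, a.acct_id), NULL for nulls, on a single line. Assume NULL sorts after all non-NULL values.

(Ken, 7); (Ken, 7); (Liam, 7); (Liam, 7); (Pia, 1); (Quinn, 8); (Quinn, 8); (Quinn, 9); (Quinn, 9); (Tom, 9); (Tom, 9); (Yara, 8); (Yara, 8); (NULL, NULL)

LEFT JOIN keeps every row from `accounts a`; unmatched rows get NULL for `accounts b`'s columns.
Matching on a.acct_id = b.acct_id. A NULL in a compared column never satisfies the condition.
Matched pairs: 13; unmatched a rows kept: 1.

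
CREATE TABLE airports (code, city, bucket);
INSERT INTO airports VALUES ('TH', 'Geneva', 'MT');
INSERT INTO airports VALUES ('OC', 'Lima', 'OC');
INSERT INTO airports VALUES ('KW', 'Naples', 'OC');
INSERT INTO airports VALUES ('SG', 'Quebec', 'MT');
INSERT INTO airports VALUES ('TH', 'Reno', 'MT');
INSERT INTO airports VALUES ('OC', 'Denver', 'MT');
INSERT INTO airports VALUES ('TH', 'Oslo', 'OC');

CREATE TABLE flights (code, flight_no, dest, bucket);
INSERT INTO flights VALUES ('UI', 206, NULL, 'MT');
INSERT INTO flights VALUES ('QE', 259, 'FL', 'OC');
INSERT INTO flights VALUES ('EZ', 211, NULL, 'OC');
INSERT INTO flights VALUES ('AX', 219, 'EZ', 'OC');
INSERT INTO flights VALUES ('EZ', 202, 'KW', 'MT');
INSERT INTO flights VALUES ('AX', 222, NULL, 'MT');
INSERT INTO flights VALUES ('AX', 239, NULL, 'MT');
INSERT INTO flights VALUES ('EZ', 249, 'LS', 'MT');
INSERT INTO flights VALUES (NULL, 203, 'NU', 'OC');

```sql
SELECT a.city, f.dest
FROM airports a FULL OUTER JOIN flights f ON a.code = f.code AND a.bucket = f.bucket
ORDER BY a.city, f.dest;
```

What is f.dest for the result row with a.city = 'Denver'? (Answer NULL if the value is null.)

FULL OUTER JOIN keeps every row from both sides; unmatched rows get NULL for the other side's columns.
Matching on a.code = f.code AND a.bucket = f.bucket. A NULL in a compared column never satisfies the condition.
- code=TH, bucket=MT: no f row matches, row kept with f columns NULL.
- code=OC, bucket=OC: no f row matches, row kept with f columns NULL.
- code=KW, bucket=OC: no f row matches, row kept with f columns NULL.
- code=SG, bucket=MT: no f row matches, row kept with f columns NULL.
- code=TH, bucket=MT: no f row matches, row kept with f columns NULL.
- code=OC, bucket=MT: no f row matches, row kept with f columns NULL.
- code=TH, bucket=OC: no f row matches, row kept with f columns NULL.
- 9 row(s) from f found no a partner → padded with NULL.

NULL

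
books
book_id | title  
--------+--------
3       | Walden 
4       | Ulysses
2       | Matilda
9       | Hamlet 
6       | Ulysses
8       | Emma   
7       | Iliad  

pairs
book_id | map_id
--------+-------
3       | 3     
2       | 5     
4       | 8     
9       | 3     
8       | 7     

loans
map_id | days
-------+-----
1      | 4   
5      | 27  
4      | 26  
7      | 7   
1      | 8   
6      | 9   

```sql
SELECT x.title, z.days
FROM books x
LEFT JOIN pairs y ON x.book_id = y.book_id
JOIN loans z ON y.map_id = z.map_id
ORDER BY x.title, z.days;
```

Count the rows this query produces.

2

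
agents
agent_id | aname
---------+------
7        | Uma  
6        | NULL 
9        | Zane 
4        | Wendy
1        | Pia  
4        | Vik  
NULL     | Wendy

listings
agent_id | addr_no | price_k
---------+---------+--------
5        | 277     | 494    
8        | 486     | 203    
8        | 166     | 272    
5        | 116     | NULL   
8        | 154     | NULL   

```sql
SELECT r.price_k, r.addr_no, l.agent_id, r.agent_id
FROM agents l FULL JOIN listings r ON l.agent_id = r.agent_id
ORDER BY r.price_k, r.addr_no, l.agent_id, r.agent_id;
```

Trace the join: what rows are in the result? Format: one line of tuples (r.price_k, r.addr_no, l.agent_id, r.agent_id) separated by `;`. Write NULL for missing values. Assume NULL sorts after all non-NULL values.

(203, 486, NULL, 8); (272, 166, NULL, 8); (494, 277, NULL, 5); (NULL, 116, NULL, 5); (NULL, 154, NULL, 8); (NULL, NULL, 1, NULL); (NULL, NULL, 4, NULL); (NULL, NULL, 4, NULL); (NULL, NULL, 6, NULL); (NULL, NULL, 7, NULL); (NULL, NULL, 9, NULL); (NULL, NULL, NULL, NULL)

FULL OUTER JOIN keeps every row from both sides; unmatched rows get NULL for the other side's columns.
Matching on l.agent_id = r.agent_id. A NULL in a compared column never satisfies the condition.
- agent_id=7: no r row matches, row kept with r columns NULL.
- agent_id=6: no r row matches, row kept with r columns NULL.
- agent_id=9: no r row matches, row kept with r columns NULL.
- agent_id=4: no r row matches, row kept with r columns NULL.
- agent_id=1: no r row matches, row kept with r columns NULL.
- agent_id=4: no r row matches, row kept with r columns NULL.
- agent_id=NULL: no r row matches, row kept with r columns NULL.
- 5 row(s) from r found no l partner → padded with NULL.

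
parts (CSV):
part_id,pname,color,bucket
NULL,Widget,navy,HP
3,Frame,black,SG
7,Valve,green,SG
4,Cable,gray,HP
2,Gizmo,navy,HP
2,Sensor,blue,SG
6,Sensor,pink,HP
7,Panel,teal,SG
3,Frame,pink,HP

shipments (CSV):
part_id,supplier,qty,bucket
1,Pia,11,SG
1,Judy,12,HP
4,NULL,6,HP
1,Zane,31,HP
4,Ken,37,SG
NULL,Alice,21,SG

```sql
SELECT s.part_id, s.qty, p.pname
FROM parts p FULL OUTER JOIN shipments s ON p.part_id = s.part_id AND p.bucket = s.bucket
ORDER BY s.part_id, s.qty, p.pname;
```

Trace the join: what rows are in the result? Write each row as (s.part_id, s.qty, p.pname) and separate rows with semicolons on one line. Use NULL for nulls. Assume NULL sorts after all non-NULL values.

FULL OUTER JOIN keeps every row from both sides; unmatched rows get NULL for the other side's columns.
Matching on p.part_id = s.part_id AND p.bucket = s.bucket. A NULL in a compared column never satisfies the condition.
- part_id=NULL, bucket=HP: no s row matches, row kept with s columns NULL.
- part_id=3, bucket=SG: no s row matches, row kept with s columns NULL.
- part_id=7, bucket=SG: no s row matches, row kept with s columns NULL.
- part_id=4, bucket=HP: 1 matching s row(s), so 1 row(s) emitted.
- part_id=2, bucket=HP: no s row matches, row kept with s columns NULL.
- part_id=2, bucket=SG: no s row matches, row kept with s columns NULL.
- part_id=6, bucket=HP: no s row matches, row kept with s columns NULL.
- part_id=7, bucket=SG: no s row matches, row kept with s columns NULL.
- part_id=3, bucket=HP: no s row matches, row kept with s columns NULL.
- 5 row(s) from s found no p partner → padded with NULL.

(1, 11, NULL); (1, 12, NULL); (1, 31, NULL); (4, 6, Cable); (4, 37, NULL); (NULL, 21, NULL); (NULL, NULL, Frame); (NULL, NULL, Frame); (NULL, NULL, Gizmo); (NULL, NULL, Panel); (NULL, NULL, Sensor); (NULL, NULL, Sensor); (NULL, NULL, Valve); (NULL, NULL, Widget)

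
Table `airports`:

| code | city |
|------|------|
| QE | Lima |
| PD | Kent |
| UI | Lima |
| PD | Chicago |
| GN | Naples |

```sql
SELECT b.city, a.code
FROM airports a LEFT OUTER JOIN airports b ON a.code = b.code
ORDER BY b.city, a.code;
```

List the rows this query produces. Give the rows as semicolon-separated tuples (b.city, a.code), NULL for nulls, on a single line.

(Chicago, PD); (Chicago, PD); (Kent, PD); (Kent, PD); (Lima, QE); (Lima, UI); (Naples, GN)

LEFT JOIN keeps every row from `airports a`; unmatched rows get NULL for `airports b`'s columns.
Matching on a.code = b.code.
- a[0] code=QE → 1 match(es) in b → 1 row(s).
- a[1] code=PD → 2 match(es) in b → 2 row(s).
- a[2] code=UI → 1 match(es) in b → 1 row(s).
- a[3] code=PD → 2 match(es) in b → 2 row(s).
- a[4] code=GN → 1 match(es) in b → 1 row(s).
After projecting and ordering:
b.city | a.code
Chicago | PD
Chicago | PD
Kent | PD
Kent | PD
Lima | QE
Lima | UI
Naples | GN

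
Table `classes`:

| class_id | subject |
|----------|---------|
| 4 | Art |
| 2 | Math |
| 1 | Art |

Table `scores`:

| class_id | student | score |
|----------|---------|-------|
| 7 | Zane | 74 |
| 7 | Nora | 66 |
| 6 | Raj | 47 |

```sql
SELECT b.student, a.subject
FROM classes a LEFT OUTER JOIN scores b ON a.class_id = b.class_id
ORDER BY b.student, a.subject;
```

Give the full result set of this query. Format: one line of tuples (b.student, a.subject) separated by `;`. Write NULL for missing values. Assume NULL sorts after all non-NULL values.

LEFT JOIN keeps every row from `classes`; unmatched rows get NULL for `scores`'s columns.
Matching on a.class_id = b.class_id.
- a[0] class_id=4 → no match; kept with NULLs on the b side.
- a[1] class_id=2 → no match; kept with NULLs on the b side.
- a[2] class_id=1 → no match; kept with NULLs on the b side.
After projecting and ordering:
b.student | a.subject
NULL | Art
NULL | Art
NULL | Math

(NULL, Art); (NULL, Art); (NULL, Math)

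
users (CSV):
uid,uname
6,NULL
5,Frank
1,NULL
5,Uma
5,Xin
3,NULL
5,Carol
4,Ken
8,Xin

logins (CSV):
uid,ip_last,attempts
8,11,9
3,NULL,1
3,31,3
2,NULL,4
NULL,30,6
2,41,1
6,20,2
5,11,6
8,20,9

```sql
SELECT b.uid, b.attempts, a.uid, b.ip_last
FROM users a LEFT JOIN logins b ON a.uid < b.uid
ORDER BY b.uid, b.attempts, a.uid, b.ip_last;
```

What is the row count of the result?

31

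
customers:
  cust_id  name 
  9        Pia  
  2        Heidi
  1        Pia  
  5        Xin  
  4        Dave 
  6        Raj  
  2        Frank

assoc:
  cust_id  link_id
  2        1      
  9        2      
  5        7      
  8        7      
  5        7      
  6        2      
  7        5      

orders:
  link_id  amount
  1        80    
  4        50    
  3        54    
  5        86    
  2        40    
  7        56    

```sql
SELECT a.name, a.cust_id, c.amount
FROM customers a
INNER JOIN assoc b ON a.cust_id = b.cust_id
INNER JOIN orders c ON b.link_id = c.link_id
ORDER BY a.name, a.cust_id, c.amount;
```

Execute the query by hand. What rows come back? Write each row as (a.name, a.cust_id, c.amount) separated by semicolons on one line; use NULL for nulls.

(Frank, 2, 80); (Heidi, 2, 80); (Pia, 9, 40); (Raj, 6, 40); (Xin, 5, 56); (Xin, 5, 56)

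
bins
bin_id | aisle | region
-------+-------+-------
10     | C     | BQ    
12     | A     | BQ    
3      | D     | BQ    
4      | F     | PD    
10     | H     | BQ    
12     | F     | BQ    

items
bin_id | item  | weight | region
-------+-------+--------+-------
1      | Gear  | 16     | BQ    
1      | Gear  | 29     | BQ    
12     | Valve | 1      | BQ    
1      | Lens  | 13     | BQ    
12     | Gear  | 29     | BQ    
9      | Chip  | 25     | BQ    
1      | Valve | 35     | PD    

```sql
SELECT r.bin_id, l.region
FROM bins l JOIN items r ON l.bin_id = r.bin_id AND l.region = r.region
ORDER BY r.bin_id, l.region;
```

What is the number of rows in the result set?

INNER JOIN keeps only pairs where the ON condition holds.
Matching on l.bin_id = r.bin_id AND l.region = r.region.
- bin_id=10, region=BQ: no matching r row, dropped.
- bin_id=12, region=BQ: 2 matching r row(s), so 2 row(s) emitted.
- bin_id=3, region=BQ: no matching r row, dropped.
- bin_id=4, region=PD: no matching r row, dropped.
- bin_id=10, region=BQ: no matching r row, dropped.
- bin_id=12, region=BQ: 2 matching r row(s), so 2 row(s) emitted.
Total: 4 rows.

4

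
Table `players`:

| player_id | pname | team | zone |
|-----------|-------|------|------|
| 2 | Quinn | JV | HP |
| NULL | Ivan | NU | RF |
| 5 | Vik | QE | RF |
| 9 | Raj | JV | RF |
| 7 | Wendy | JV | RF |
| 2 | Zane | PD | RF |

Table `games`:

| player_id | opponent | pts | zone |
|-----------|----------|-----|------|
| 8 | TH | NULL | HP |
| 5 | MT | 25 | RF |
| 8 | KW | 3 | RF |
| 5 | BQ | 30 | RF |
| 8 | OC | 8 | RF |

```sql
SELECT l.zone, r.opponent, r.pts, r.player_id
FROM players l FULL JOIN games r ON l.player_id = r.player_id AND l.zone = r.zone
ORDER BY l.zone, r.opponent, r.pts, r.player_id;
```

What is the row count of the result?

10

FULL OUTER JOIN keeps every row from both sides; unmatched rows get NULL for the other side's columns.
Matching on l.player_id = r.player_id AND l.zone = r.zone. A NULL in a compared column never satisfies the condition.
- l (player_id=2, zone=HP) has no partner → padded with NULL.
- l (player_id=NULL, zone=RF) has no partner → padded with NULL.
- l (player_id=5, zone=RF) pairs with 2 row(s) of r.
- l (player_id=9, zone=RF) has no partner → padded with NULL.
- l (player_id=7, zone=RF) has no partner → padded with NULL.
- l (player_id=2, zone=RF) has no partner → padded with NULL.
- 3 r row(s) had no l match → kept, l columns NULL.
Total: 2 matched + 8 padded = 10 rows.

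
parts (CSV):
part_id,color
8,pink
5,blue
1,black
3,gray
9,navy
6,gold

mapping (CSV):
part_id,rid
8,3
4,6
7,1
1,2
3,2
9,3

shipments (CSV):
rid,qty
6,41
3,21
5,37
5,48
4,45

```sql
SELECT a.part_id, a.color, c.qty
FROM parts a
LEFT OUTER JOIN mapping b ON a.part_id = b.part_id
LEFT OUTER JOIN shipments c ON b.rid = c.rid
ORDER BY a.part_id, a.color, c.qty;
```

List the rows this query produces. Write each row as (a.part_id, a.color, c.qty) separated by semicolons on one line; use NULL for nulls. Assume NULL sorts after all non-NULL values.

(1, black, NULL); (3, gray, NULL); (5, blue, NULL); (6, gold, NULL); (8, pink, 21); (9, navy, 21)

Evaluate left to right. First `parts a LEFT JOIN mapping b` on part_id: 6 row(s).
Then LEFT JOIN `shipments c` on rid: each of those 6 rows is kept; rows whose b.rid has no match in c get NULL for c's columns.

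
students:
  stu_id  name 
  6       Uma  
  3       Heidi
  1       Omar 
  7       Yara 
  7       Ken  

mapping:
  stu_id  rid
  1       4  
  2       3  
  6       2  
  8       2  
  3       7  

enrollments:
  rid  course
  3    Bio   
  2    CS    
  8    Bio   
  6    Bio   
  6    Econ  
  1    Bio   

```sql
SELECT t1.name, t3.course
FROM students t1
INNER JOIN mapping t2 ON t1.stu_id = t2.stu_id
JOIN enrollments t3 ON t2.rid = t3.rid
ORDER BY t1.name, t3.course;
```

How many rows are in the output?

1

Joins associate left-to-right: students INNER JOIN mapping on stu_id gives 3 intermediate row(s).
Then INNER JOIN `enrollments t3` on rid: keep only rows whose t2.rid appears in t3.
Result: 1 row(s).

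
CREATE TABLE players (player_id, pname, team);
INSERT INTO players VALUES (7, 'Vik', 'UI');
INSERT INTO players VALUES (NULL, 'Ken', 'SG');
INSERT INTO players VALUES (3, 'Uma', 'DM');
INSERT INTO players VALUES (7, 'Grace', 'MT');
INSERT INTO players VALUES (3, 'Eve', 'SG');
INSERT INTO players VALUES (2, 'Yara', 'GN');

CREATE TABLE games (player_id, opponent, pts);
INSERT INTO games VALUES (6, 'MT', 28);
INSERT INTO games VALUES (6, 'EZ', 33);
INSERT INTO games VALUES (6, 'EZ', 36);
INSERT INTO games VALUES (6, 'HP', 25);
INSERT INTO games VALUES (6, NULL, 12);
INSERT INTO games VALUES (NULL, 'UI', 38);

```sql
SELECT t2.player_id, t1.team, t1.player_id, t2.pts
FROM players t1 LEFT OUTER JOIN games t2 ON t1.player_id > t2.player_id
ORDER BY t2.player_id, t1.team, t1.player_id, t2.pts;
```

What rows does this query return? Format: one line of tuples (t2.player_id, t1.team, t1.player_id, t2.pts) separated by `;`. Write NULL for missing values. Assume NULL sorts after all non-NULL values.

LEFT JOIN keeps every row from `players`; unmatched rows get NULL for `games`'s columns.
Matching on t1.player_id > t2.player_id. A NULL in a compared column never satisfies the condition.
- t1[0] player_id=7 → 5 match(es) in t2 → 5 row(s).
- t1[1] player_id=NULL → no match; kept with NULLs on the t2 side.
- t1[2] player_id=3 → no match; kept with NULLs on the t2 side.
- t1[3] player_id=7 → 5 match(es) in t2 → 5 row(s).
- t1[4] player_id=3 → no match; kept with NULLs on the t2 side.
- t1[5] player_id=2 → no match; kept with NULLs on the t2 side.

(6, MT, 7, 12); (6, MT, 7, 25); (6, MT, 7, 28); (6, MT, 7, 33); (6, MT, 7, 36); (6, UI, 7, 12); (6, UI, 7, 25); (6, UI, 7, 28); (6, UI, 7, 33); (6, UI, 7, 36); (NULL, DM, 3, NULL); (NULL, GN, 2, NULL); (NULL, SG, 3, NULL); (NULL, SG, NULL, NULL)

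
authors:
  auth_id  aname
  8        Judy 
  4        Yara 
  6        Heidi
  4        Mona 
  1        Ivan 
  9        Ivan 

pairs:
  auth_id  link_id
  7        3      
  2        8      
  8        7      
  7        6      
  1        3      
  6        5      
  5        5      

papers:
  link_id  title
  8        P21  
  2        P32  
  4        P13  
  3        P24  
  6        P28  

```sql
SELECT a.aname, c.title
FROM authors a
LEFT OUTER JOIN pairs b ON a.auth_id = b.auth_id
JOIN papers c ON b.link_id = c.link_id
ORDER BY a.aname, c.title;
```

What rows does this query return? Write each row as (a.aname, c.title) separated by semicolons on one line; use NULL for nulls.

(Ivan, P24)

Joins associate left-to-right: authors LEFT JOIN pairs on auth_id gives 6 intermediate row(s).
Then INNER JOIN `papers c` on link_id: keep only rows whose b.link_id appears in c.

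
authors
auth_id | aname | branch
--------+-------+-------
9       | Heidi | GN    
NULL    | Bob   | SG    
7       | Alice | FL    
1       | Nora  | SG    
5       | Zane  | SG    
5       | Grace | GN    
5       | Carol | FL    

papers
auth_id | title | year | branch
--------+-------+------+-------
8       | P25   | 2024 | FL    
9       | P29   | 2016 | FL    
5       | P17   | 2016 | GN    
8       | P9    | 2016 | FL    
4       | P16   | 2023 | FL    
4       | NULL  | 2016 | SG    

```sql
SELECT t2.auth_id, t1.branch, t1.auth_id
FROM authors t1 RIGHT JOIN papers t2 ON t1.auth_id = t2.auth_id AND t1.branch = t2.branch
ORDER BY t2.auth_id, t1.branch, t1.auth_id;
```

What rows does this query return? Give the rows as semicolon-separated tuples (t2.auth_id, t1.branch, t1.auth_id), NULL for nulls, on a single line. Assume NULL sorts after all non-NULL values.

RIGHT JOIN keeps every row from `papers`; unmatched rows get NULL for `authors`'s columns.
Matching on t1.auth_id = t2.auth_id AND t1.branch = t2.branch. A NULL in a compared column never satisfies the condition.
- auth_id=9, branch=GN: no matching t2 row.
- auth_id=NULL, branch=SG: no matching t2 row.
- auth_id=7, branch=FL: no matching t2 row.
- auth_id=1, branch=SG: no matching t2 row.
- auth_id=5, branch=SG: no matching t2 row.
- auth_id=5, branch=GN: 1 matching t2 row(s), so 1 row(s) emitted.
- auth_id=5, branch=FL: no matching t2 row.
- 5 row(s) from t2 found no t1 partner → padded with NULL.
After projecting and ordering:
t2.auth_id | t1.branch | t1.auth_id
4 | NULL | NULL
4 | NULL | NULL
5 | GN | 5
8 | NULL | NULL
8 | NULL | NULL
9 | NULL | NULL

(4, NULL, NULL); (4, NULL, NULL); (5, GN, 5); (8, NULL, NULL); (8, NULL, NULL); (9, NULL, NULL)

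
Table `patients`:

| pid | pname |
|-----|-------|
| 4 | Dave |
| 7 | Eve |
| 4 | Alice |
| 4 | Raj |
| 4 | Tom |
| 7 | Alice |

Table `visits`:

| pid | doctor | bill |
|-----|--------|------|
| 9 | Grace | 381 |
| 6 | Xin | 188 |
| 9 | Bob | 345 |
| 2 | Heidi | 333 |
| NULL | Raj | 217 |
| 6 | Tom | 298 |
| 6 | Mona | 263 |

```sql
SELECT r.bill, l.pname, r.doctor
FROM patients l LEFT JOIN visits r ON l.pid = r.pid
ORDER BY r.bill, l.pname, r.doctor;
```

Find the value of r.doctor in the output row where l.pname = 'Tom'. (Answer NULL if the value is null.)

NULL

LEFT JOIN keeps every row from `patients`; unmatched rows get NULL for `visits`'s columns.
Matching on l.pid = r.pid. A NULL in a compared column never satisfies the condition.
- l[0] pid=4 → no match; kept with NULLs on the r side.
- l[1] pid=7 → no match; kept with NULLs on the r side.
- l[2] pid=4 → no match; kept with NULLs on the r side.
- l[3] pid=4 → no match; kept with NULLs on the r side.
- l[4] pid=4 → no match; kept with NULLs on the r side.
- l[5] pid=7 → no match; kept with NULLs on the r side.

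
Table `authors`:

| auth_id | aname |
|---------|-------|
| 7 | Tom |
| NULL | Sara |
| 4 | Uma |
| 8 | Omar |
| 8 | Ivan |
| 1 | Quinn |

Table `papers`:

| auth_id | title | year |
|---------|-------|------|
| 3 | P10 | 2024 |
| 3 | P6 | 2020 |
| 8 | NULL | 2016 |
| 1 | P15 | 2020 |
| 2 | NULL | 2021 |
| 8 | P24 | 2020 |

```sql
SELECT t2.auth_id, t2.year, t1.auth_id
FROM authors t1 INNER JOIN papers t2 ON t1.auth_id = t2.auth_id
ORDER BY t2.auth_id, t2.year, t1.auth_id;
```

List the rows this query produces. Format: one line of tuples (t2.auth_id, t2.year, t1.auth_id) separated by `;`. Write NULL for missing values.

INNER JOIN keeps only pairs where the ON condition holds.
Matching on t1.auth_id = t2.auth_id. A NULL in a compared column never satisfies the condition.
Matched pairs: 5.

(1, 2020, 1); (8, 2016, 8); (8, 2016, 8); (8, 2020, 8); (8, 2020, 8)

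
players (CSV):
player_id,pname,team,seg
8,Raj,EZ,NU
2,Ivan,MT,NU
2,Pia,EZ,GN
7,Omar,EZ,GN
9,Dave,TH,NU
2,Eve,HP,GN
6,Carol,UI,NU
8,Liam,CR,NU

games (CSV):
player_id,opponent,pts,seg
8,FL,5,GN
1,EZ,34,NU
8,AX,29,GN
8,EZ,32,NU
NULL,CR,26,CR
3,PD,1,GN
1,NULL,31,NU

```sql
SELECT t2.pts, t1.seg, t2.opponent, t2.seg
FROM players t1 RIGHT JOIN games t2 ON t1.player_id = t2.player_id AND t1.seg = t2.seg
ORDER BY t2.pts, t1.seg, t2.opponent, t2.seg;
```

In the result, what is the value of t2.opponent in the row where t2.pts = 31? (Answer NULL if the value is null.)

NULL

RIGHT JOIN keeps every row from `games`; unmatched rows get NULL for `players`'s columns.
Matching on t1.player_id = t2.player_id AND t1.seg = t2.seg. A NULL in a compared column never satisfies the condition.
- t1 (player_id=8, seg=NU) pairs with 1 row(s) of t2.
- t1 (player_id=2, seg=NU) has no partner in t2.
- t1 (player_id=2, seg=GN) has no partner in t2.
- t1 (player_id=7, seg=GN) has no partner in t2.
- t1 (player_id=9, seg=NU) has no partner in t2.
- t1 (player_id=2, seg=GN) has no partner in t2.
- t1 (player_id=6, seg=NU) has no partner in t2.
- t1 (player_id=8, seg=NU) pairs with 1 row(s) of t2.
- plus 6 unmatched t2 row(s), each kept with NULL t1 columns.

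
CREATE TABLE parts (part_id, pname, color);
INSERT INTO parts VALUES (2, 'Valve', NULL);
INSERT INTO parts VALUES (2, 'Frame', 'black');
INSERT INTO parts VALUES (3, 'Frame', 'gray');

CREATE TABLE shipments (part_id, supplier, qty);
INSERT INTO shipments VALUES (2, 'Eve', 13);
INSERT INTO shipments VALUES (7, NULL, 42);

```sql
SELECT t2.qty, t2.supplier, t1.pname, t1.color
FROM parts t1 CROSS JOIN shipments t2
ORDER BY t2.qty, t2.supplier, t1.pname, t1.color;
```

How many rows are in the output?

CROSS JOIN pairs every row of `parts` with every row of `shipments`: 3 × 2 = 6 rows.

6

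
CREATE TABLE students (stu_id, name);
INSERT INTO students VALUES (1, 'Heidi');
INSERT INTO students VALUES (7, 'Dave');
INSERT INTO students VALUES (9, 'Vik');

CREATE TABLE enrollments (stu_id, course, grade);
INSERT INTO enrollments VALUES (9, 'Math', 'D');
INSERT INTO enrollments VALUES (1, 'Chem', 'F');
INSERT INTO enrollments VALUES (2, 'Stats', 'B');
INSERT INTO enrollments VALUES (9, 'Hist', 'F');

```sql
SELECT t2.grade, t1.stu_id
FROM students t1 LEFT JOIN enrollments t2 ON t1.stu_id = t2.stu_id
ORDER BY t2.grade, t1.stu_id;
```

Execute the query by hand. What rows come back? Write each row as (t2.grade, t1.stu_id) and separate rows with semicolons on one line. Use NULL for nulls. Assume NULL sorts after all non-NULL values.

(D, 9); (F, 1); (F, 9); (NULL, 7)

LEFT JOIN keeps every row from `students`; unmatched rows get NULL for `enrollments`'s columns.
Matching on t1.stu_id = t2.stu_id.
- t1 row (stu_id=1): matches 1 t2 row(s) → 1 output row(s).
- t1 row (stu_id=7): no match → kept, t2 columns NULL.
- t1 row (stu_id=9): matches 2 t2 row(s) → 2 output row(s).
After projecting and ordering:
t2.grade | t1.stu_id
D | 9
F | 1
F | 9
NULL | 7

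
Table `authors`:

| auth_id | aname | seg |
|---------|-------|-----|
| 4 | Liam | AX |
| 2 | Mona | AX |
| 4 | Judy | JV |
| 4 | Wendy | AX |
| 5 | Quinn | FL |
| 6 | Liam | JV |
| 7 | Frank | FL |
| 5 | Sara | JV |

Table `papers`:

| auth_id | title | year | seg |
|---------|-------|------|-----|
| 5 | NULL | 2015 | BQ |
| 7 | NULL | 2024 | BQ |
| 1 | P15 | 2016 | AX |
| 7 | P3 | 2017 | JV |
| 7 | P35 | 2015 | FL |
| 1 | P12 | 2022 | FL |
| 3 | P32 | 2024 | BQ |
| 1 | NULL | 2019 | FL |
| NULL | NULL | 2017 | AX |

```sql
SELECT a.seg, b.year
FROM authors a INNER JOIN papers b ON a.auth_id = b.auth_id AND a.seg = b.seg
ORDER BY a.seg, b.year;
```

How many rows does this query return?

1

INNER JOIN keeps only pairs where the ON condition holds.
Matching on a.auth_id = b.auth_id AND a.seg = b.seg. A NULL in a compared column never satisfies the condition.
Matched pairs: 1.
Total: 1 rows.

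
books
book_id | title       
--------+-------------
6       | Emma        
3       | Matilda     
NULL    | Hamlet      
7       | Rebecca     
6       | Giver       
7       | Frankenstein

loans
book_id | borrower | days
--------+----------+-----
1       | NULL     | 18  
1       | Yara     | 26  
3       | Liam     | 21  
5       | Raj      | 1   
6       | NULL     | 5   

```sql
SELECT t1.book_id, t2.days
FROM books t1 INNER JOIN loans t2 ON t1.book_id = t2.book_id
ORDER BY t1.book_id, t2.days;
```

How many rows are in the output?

INNER JOIN keeps only pairs where the ON condition holds.
Matching on t1.book_id = t2.book_id. A NULL in a compared column never satisfies the condition.
- t1 (book_id=6) pairs with 1 row(s) of t2.
- t1 (book_id=3) pairs with 1 row(s) of t2.
- t1 (book_id=NULL) has no partner → excluded.
- t1 (book_id=7) has no partner → excluded.
- t1 (book_id=6) pairs with 1 row(s) of t2.
- t1 (book_id=7) has no partner → excluded.
Total: 3 rows.

3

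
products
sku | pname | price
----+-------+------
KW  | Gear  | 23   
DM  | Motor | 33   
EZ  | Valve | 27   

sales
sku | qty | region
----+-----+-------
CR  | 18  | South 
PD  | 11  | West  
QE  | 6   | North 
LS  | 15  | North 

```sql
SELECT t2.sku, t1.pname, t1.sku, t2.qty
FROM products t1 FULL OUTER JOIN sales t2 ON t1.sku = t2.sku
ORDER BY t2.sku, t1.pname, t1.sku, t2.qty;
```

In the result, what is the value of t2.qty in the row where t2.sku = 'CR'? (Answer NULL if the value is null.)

18

FULL OUTER JOIN keeps every row from both sides; unmatched rows get NULL for the other side's columns.
Matching on t1.sku = t2.sku.
Matched pairs: 0; unmatched t1 rows kept: 3; unmatched t2 rows kept: 4.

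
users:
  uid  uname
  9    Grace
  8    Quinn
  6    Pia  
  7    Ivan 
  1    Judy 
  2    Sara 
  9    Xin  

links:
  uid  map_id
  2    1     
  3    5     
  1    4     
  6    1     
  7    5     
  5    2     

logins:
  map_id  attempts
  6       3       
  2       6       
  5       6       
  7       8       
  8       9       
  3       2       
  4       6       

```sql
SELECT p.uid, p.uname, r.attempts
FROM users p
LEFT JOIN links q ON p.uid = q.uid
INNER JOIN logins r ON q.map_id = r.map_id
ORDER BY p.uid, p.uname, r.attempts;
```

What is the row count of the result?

2

Step 1 — p LEFT JOIN q on uid → 7 row(s).
Then INNER JOIN `logins r` on map_id: keep only rows whose q.map_id appears in r.
Result: 2 row(s).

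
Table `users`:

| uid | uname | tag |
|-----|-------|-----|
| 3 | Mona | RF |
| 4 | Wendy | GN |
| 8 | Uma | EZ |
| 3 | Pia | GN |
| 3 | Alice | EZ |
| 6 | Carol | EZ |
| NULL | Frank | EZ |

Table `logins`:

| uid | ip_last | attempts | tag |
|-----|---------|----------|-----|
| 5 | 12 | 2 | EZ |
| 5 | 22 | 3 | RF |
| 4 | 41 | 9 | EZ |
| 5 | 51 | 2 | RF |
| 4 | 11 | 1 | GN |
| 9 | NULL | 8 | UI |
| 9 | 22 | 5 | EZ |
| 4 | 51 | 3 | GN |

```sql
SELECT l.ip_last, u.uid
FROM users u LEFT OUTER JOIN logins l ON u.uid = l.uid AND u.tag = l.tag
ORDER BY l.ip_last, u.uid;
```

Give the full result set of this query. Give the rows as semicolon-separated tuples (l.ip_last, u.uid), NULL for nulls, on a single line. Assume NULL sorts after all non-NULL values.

LEFT JOIN keeps every row from `users`; unmatched rows get NULL for `logins`'s columns.
Matching on u.uid = l.uid AND u.tag = l.tag. A NULL in a compared column never satisfies the condition.
Matched pairs: 2; unmatched u rows kept: 6.

(11, 4); (51, 4); (NULL, 3); (NULL, 3); (NULL, 3); (NULL, 6); (NULL, 8); (NULL, NULL)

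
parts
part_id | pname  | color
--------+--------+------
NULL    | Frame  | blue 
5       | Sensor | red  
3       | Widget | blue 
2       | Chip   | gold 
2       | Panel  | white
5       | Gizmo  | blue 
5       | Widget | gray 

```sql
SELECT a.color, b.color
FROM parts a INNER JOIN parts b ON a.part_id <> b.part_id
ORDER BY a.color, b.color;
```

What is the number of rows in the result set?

22

INNER JOIN keeps only pairs where the ON condition holds.
Matching on a.part_id <> b.part_id. A NULL in a compared column never satisfies the condition.
- part_id=NULL: no matching b row, dropped.
- part_id=5: 3 matching b row(s), so 3 row(s) emitted.
- part_id=3: 5 matching b row(s), so 5 row(s) emitted.
- part_id=2: 4 matching b row(s), so 4 row(s) emitted.
- part_id=2: 4 matching b row(s), so 4 row(s) emitted.
- part_id=5: 3 matching b row(s), so 3 row(s) emitted.
- part_id=5: 3 matching b row(s), so 3 row(s) emitted.
Total: 22 rows.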